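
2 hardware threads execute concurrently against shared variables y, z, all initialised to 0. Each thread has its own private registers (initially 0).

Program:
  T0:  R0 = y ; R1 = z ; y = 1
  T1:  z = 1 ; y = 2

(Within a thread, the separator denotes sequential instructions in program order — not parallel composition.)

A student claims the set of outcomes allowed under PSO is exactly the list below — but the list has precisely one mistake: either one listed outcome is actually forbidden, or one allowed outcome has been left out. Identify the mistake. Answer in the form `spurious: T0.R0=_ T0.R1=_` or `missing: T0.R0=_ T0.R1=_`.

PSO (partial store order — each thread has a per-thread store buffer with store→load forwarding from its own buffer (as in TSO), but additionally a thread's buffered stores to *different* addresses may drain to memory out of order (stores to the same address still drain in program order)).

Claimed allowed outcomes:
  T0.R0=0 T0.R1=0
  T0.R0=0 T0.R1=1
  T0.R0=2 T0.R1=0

outcome vector order: (T0.R0,T0.R1)
[PSO] allowed = {(0,0); (0,1); (2,0); (2,1)}
PSO∖claimed = {(2,1)}

missing: T0.R0=2 T0.R1=1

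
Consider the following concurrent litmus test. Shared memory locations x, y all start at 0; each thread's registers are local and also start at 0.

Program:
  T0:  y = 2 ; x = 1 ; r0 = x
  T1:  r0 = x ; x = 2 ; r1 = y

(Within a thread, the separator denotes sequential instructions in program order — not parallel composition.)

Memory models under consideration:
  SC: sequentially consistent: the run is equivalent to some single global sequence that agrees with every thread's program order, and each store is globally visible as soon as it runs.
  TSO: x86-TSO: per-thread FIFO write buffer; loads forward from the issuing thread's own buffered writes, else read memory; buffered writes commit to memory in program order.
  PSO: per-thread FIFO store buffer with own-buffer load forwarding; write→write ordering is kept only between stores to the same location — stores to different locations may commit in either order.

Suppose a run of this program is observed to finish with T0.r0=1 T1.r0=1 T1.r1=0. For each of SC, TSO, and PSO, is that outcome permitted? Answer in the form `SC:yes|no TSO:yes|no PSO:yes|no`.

SC:no TSO:no PSO:yes

outcome vector order: (T0.r0,T1.r0,T1.r1)
[SC] allowed = {1/0/0; 1/0/2; 1/1/2; 2/0/2; 2/1/2}
[TSO] allowed = {1/0/0; 1/0/2; 1/1/2; 2/0/0; 2/0/2; 2/1/2}
[PSO] allowed = {1/0/0; 1/0/2; 1/1/0; 1/1/2; 2/0/0; 2/0/2; 2/1/0; 2/1/2}
target 1/1/0 ∈ {PSO}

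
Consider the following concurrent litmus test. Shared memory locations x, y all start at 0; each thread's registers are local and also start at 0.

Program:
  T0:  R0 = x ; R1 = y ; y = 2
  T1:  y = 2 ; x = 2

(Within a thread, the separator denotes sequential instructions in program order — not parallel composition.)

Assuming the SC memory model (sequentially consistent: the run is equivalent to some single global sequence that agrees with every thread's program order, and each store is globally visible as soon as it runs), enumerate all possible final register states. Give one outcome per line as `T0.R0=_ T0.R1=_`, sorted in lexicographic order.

outcome vector order: (T0.R0,T0.R1)
|SC outcomes| = 3

T0.R0=0 T0.R1=0
T0.R0=0 T0.R1=2
T0.R0=2 T0.R1=2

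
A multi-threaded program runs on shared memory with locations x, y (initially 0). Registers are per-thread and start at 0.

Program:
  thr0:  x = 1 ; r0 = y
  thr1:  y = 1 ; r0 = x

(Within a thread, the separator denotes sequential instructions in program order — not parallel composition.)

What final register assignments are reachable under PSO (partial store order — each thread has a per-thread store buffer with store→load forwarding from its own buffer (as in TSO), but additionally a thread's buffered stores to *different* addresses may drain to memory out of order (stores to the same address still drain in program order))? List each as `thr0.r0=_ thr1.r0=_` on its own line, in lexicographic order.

outcome vector order: (thr0.r0,thr1.r0)
|PSO outcomes| = 4

thr0.r0=0 thr1.r0=0
thr0.r0=0 thr1.r0=1
thr0.r0=1 thr1.r0=0
thr0.r0=1 thr1.r0=1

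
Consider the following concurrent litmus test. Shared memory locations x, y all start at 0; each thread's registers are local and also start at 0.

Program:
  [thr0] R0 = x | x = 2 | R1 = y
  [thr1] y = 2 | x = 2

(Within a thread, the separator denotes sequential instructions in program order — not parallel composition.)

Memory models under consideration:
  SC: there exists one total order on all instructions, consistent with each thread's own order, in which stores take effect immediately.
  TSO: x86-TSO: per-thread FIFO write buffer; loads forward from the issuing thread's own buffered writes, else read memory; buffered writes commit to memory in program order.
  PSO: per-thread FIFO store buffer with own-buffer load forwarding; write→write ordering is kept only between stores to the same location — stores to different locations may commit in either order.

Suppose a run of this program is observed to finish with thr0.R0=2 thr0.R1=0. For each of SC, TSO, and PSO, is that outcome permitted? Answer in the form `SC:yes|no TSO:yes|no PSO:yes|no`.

SC:no TSO:no PSO:yes

outcome vector order: (thr0.R0,thr0.R1)
SC: 3 outcomes — {00 02 22}
TSO: 3 outcomes — {00 02 22}
PSO: 4 outcomes — {00 02 20 22}
target 20 ∈ {PSO}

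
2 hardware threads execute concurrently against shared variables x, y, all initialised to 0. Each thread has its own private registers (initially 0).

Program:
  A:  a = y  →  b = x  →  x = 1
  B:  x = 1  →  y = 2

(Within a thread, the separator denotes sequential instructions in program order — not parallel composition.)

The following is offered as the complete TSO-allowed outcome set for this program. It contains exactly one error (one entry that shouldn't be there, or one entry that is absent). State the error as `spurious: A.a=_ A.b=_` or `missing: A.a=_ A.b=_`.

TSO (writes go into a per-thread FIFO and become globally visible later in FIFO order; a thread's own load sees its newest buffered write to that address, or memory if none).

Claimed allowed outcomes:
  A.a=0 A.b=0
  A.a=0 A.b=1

missing: A.a=2 A.b=1

outcome vector order: (A.a,A.b)
under TSO → <0 0>; <0 1>; <2 1>
TSO∖claimed = {<2 1>}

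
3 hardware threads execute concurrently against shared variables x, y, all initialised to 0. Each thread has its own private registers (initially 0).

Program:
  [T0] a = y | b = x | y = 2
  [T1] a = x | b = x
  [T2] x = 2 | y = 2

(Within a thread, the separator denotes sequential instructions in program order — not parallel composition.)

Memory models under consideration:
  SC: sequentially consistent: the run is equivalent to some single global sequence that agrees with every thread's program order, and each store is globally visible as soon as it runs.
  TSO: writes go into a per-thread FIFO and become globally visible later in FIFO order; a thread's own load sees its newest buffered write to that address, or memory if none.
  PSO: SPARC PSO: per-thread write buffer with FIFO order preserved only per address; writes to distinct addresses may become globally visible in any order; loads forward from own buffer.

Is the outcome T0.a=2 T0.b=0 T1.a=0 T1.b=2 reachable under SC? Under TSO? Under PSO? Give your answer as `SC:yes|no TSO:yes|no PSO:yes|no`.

SC:no TSO:no PSO:yes

outcome vector order: (T0.a,T0.b,T1.a,T1.b)
SC (9): 0000; 0002; 0022; 0200; 0202; 0222; 2200; 2202; 2222
TSO (9): 0000; 0002; 0022; 0200; 0202; 0222; 2200; 2202; 2222
PSO (12): 0000; 0002; 0022; 0200; 0202; 0222; 2000; 2002; 2022; 2200; 2202; 2222
target 2002 ∈ {PSO}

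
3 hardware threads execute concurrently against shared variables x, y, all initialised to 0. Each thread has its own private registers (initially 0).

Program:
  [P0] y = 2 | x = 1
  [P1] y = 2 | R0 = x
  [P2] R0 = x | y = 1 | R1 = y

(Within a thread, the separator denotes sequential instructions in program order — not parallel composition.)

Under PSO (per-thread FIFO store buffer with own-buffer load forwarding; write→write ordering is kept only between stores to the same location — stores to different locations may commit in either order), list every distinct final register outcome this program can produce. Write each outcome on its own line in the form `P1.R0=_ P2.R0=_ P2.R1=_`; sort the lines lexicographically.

outcome vector order: (P1.R0,P2.R0,P2.R1)
|PSO outcomes| = 8

P1.R0=0 P2.R0=0 P2.R1=1
P1.R0=0 P2.R0=0 P2.R1=2
P1.R0=0 P2.R0=1 P2.R1=1
P1.R0=0 P2.R0=1 P2.R1=2
P1.R0=1 P2.R0=0 P2.R1=1
P1.R0=1 P2.R0=0 P2.R1=2
P1.R0=1 P2.R0=1 P2.R1=1
P1.R0=1 P2.R0=1 P2.R1=2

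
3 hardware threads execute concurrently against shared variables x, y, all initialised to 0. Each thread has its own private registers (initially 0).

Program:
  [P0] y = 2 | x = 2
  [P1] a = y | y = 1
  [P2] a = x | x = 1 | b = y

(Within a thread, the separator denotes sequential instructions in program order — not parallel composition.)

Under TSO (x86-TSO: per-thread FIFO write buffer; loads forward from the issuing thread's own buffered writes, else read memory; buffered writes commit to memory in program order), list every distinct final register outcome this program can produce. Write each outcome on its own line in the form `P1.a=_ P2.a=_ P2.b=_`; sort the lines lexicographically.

outcome vector order: (P1.a,P2.a,P2.b)
|TSO outcomes| = 10

P1.a=0 P2.a=0 P2.b=0
P1.a=0 P2.a=0 P2.b=1
P1.a=0 P2.a=0 P2.b=2
P1.a=0 P2.a=2 P2.b=1
P1.a=0 P2.a=2 P2.b=2
P1.a=2 P2.a=0 P2.b=0
P1.a=2 P2.a=0 P2.b=1
P1.a=2 P2.a=0 P2.b=2
P1.a=2 P2.a=2 P2.b=1
P1.a=2 P2.a=2 P2.b=2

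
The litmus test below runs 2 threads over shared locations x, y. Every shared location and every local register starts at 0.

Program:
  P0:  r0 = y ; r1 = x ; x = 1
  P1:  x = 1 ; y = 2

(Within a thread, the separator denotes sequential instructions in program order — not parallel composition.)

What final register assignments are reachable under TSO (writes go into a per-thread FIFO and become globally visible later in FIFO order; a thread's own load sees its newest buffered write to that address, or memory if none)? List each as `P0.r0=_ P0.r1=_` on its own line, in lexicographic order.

outcome vector order: (P0.r0,P0.r1)
|TSO outcomes| = 3

P0.r0=0 P0.r1=0
P0.r0=0 P0.r1=1
P0.r0=2 P0.r1=1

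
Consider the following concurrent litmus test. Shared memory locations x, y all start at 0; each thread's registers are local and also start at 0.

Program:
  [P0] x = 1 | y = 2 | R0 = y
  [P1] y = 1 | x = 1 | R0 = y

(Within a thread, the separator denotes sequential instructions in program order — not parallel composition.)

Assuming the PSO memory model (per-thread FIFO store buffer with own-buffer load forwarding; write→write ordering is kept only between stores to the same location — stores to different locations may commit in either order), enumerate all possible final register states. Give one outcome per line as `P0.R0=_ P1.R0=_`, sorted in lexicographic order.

outcome vector order: (P0.R0,P1.R0)
|PSO outcomes| = 3

P0.R0=1 P1.R0=1
P0.R0=2 P1.R0=1
P0.R0=2 P1.R0=2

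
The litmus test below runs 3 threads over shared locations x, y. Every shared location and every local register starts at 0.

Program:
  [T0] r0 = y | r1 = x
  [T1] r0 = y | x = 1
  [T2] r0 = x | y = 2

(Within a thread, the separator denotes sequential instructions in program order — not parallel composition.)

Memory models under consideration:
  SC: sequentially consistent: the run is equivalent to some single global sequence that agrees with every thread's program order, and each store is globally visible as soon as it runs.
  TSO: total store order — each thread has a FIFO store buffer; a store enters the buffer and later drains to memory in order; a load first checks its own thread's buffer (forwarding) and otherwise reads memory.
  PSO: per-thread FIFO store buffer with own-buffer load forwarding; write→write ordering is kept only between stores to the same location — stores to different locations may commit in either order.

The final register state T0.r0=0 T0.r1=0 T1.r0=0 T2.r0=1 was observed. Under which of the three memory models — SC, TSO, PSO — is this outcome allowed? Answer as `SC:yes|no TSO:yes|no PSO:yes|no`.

outcome vector order: (T0.r0,T0.r1,T1.r0,T2.r0)
SC: 11 outcomes — {0/0/0/0, 0/0/0/1, 0/0/2/0, 0/1/0/0, 0/1/0/1, 0/1/2/0, 2/0/0/0, 2/0/2/0, 2/1/0/0, 2/1/0/1, 2/1/2/0}
TSO: 11 outcomes — {0/0/0/0, 0/0/0/1, 0/0/2/0, 0/1/0/0, 0/1/0/1, 0/1/2/0, 2/0/0/0, 2/0/2/0, 2/1/0/0, 2/1/0/1, 2/1/2/0}
PSO: 11 outcomes — {0/0/0/0, 0/0/0/1, 0/0/2/0, 0/1/0/0, 0/1/0/1, 0/1/2/0, 2/0/0/0, 2/0/2/0, 2/1/0/0, 2/1/0/1, 2/1/2/0}
target 0/0/0/1 ∈ {SC,TSO,PSO}

SC:yes TSO:yes PSO:yes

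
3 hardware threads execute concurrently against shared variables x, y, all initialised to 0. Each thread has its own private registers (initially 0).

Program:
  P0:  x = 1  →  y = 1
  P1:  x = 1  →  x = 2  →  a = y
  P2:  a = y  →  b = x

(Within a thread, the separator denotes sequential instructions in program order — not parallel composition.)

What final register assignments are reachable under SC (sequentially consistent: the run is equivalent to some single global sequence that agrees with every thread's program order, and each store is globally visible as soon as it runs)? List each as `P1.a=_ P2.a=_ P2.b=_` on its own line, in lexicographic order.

P1.a=0 P2.a=0 P2.b=0
P1.a=0 P2.a=0 P2.b=1
P1.a=0 P2.a=0 P2.b=2
P1.a=0 P2.a=1 P2.b=1
P1.a=0 P2.a=1 P2.b=2
P1.a=1 P2.a=0 P2.b=0
P1.a=1 P2.a=0 P2.b=1
P1.a=1 P2.a=0 P2.b=2
P1.a=1 P2.a=1 P2.b=1
P1.a=1 P2.a=1 P2.b=2

outcome vector order: (P1.a,P2.a,P2.b)
|SC outcomes| = 10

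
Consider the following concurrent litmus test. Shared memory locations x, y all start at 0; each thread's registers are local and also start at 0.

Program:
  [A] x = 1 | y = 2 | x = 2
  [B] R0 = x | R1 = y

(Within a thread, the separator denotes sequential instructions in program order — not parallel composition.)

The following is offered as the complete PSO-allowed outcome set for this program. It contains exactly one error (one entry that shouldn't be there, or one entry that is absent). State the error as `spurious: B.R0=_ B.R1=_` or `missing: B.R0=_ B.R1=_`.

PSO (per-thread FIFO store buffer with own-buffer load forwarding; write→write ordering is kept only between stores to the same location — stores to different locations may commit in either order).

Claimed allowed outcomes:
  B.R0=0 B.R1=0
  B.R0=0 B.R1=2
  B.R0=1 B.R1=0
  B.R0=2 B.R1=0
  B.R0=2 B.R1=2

missing: B.R0=1 B.R1=2

outcome vector order: (B.R0,B.R1)
PSO (6): <0 0>; <0 2>; <1 0>; <1 2>; <2 0>; <2 2>
PSO∖claimed = {<1 2>}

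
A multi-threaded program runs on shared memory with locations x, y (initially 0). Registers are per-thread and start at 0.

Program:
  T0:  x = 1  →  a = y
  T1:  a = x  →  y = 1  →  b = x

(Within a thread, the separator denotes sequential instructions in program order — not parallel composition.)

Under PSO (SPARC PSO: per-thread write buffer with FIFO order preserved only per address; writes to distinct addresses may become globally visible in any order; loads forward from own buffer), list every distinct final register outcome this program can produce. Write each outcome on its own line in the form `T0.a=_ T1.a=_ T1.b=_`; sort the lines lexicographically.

outcome vector order: (T0.a,T1.a,T1.b)
|PSO outcomes| = 6

T0.a=0 T1.a=0 T1.b=0
T0.a=0 T1.a=0 T1.b=1
T0.a=0 T1.a=1 T1.b=1
T0.a=1 T1.a=0 T1.b=0
T0.a=1 T1.a=0 T1.b=1
T0.a=1 T1.a=1 T1.b=1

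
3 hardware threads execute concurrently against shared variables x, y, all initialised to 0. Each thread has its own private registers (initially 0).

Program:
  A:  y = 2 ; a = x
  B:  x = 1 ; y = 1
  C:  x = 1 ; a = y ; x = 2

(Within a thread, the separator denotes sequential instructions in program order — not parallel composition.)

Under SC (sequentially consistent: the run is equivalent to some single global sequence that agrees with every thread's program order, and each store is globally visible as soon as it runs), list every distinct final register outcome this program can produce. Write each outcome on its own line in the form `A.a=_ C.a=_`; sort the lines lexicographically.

A.a=0 C.a=1
A.a=0 C.a=2
A.a=1 C.a=0
A.a=1 C.a=1
A.a=1 C.a=2
A.a=2 C.a=0
A.a=2 C.a=1
A.a=2 C.a=2

outcome vector order: (A.a,C.a)
|SC outcomes| = 8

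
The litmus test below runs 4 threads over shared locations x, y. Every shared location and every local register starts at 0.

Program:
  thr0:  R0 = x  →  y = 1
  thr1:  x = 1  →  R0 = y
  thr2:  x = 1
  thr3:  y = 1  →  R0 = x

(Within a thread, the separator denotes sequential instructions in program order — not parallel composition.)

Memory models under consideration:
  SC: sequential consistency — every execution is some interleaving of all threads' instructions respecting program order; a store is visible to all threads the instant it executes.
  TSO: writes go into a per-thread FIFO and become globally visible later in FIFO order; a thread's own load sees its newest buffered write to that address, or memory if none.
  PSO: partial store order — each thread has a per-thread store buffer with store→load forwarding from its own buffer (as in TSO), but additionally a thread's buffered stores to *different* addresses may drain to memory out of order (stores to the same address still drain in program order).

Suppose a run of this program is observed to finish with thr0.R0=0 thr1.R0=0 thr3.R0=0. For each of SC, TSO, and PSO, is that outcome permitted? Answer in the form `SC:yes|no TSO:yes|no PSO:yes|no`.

outcome vector order: (thr0.R0,thr1.R0,thr3.R0)
SC: 6 outcomes — {(0,0,1); (0,1,0); (0,1,1); (1,0,1); (1,1,0); (1,1,1)}
TSO: 8 outcomes — {(0,0,0); (0,0,1); (0,1,0); (0,1,1); (1,0,0); (1,0,1); (1,1,0); (1,1,1)}
PSO: 8 outcomes — {(0,0,0); (0,0,1); (0,1,0); (0,1,1); (1,0,0); (1,0,1); (1,1,0); (1,1,1)}
target (0,0,0) ∈ {TSO,PSO}

SC:no TSO:yes PSO:yes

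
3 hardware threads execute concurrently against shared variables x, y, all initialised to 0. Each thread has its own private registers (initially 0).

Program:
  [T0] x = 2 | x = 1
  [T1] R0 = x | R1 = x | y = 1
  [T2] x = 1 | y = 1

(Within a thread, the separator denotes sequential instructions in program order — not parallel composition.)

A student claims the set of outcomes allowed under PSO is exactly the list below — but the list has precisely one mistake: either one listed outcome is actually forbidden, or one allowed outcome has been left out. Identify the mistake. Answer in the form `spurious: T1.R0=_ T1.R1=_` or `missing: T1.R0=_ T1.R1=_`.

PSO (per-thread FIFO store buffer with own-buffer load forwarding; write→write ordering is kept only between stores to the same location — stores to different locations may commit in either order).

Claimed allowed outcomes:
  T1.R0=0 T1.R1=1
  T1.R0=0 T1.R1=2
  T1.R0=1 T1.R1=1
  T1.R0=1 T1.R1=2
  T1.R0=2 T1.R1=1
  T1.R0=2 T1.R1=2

missing: T1.R0=0 T1.R1=0

outcome vector order: (T1.R0,T1.R1)
under PSO → 00 01 02 11 12 21 22
PSO∖claimed = {00}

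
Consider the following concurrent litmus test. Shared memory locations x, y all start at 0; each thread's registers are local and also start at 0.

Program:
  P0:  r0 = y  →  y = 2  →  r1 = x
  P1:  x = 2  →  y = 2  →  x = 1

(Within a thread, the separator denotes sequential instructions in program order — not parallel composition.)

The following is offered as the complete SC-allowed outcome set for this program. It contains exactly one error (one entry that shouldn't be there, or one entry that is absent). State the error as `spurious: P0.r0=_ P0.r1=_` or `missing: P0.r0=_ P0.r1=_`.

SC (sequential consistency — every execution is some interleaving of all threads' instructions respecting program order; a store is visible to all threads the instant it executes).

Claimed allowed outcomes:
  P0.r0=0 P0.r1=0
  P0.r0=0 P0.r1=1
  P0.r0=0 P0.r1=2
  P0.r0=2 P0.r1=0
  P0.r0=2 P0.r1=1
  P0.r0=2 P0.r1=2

spurious: P0.r0=2 P0.r1=0

outcome vector order: (P0.r0,P0.r1)
[SC] allowed = {(0,0); (0,1); (0,2); (2,1); (2,2)}
claimed∖SC = {(2,0)}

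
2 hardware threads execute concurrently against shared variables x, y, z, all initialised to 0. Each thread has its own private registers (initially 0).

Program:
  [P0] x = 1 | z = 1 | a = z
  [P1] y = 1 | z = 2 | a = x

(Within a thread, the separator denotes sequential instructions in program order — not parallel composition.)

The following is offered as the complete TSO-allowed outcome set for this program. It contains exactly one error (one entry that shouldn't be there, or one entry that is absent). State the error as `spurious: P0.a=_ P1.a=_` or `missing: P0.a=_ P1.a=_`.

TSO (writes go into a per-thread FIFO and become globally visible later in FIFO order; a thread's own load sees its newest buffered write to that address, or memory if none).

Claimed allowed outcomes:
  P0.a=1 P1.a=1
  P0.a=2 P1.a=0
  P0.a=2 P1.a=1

outcome vector order: (P0.a,P1.a)
TSO (4): 1/0, 1/1, 2/0, 2/1
TSO∖claimed = {1/0}

missing: P0.a=1 P1.a=0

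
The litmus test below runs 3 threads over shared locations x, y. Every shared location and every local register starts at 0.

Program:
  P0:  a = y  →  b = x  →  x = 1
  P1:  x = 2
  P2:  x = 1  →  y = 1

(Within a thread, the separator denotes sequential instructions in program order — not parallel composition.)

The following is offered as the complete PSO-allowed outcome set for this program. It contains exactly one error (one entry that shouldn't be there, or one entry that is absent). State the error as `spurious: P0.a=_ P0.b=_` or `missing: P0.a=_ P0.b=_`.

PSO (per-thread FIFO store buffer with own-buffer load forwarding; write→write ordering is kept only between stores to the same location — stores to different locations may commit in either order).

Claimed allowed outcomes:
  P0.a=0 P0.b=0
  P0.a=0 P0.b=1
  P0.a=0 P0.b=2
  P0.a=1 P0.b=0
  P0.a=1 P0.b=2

outcome vector order: (P0.a,P0.b)
PSO (6): (0,0) (0,1) (0,2) (1,0) (1,1) (1,2)
PSO∖claimed = {(1,1)}

missing: P0.a=1 P0.b=1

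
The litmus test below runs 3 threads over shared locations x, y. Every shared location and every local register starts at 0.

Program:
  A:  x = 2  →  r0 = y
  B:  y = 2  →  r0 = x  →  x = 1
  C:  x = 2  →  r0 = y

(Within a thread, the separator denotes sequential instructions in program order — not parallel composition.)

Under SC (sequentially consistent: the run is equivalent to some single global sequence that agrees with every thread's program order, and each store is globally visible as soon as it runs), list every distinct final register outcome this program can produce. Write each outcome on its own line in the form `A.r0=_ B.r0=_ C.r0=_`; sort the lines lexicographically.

outcome vector order: (A.r0,B.r0,C.r0)
|SC outcomes| = 5

A.r0=0 B.r0=2 C.r0=0
A.r0=0 B.r0=2 C.r0=2
A.r0=2 B.r0=0 C.r0=2
A.r0=2 B.r0=2 C.r0=0
A.r0=2 B.r0=2 C.r0=2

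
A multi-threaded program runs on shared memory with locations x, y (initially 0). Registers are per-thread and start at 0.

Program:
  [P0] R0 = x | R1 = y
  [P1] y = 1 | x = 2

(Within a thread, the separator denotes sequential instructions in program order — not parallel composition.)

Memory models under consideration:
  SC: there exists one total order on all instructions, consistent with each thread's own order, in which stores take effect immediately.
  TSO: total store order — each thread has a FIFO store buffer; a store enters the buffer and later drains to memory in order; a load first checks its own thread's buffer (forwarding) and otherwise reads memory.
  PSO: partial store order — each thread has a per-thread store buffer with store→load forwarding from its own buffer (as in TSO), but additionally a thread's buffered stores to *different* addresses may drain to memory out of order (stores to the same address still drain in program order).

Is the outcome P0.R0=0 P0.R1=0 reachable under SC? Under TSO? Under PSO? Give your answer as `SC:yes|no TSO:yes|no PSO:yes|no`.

SC:yes TSO:yes PSO:yes

outcome vector order: (P0.R0,P0.R1)
SC: 3 outcomes — {00; 01; 21}
TSO: 3 outcomes — {00; 01; 21}
PSO: 4 outcomes — {00; 01; 20; 21}
target 00 ∈ {SC,TSO,PSO}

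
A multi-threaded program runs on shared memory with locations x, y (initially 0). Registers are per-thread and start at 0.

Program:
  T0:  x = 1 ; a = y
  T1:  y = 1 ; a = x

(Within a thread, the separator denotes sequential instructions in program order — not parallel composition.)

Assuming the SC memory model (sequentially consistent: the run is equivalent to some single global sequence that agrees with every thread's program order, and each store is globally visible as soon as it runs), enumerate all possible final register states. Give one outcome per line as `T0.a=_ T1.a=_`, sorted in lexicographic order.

outcome vector order: (T0.a,T1.a)
|SC outcomes| = 3

T0.a=0 T1.a=1
T0.a=1 T1.a=0
T0.a=1 T1.a=1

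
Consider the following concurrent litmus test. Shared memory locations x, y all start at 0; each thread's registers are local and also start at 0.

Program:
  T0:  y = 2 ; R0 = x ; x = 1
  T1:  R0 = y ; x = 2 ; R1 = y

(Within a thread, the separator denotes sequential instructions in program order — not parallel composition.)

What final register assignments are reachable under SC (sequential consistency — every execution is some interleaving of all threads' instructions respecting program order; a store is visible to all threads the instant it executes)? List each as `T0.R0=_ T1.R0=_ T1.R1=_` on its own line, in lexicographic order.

outcome vector order: (T0.R0,T1.R0,T1.R1)
|SC outcomes| = 5

T0.R0=0 T1.R0=0 T1.R1=2
T0.R0=0 T1.R0=2 T1.R1=2
T0.R0=2 T1.R0=0 T1.R1=0
T0.R0=2 T1.R0=0 T1.R1=2
T0.R0=2 T1.R0=2 T1.R1=2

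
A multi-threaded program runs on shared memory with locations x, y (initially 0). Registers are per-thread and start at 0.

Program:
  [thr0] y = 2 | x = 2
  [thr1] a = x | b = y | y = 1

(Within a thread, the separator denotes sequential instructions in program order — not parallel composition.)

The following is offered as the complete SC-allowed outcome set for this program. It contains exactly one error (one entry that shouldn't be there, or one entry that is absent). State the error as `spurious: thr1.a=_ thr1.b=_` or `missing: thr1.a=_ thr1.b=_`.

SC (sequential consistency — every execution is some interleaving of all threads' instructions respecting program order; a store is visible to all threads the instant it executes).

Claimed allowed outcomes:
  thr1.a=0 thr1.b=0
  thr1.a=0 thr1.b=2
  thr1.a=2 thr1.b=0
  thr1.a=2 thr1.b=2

outcome vector order: (thr1.a,thr1.b)
SC (3): (0,0); (0,2); (2,2)
claimed∖SC = {(2,0)}

spurious: thr1.a=2 thr1.b=0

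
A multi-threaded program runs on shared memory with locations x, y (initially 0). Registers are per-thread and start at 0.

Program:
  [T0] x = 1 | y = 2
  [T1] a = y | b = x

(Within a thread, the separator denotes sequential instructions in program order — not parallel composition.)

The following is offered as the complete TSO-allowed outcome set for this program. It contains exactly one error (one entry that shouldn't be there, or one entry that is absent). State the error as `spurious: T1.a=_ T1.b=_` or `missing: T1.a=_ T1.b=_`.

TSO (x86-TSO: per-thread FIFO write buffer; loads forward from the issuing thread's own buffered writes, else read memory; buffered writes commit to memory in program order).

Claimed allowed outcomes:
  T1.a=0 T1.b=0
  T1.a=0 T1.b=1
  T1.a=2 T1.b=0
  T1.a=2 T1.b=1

spurious: T1.a=2 T1.b=0

outcome vector order: (T1.a,T1.b)
TSO: 3 outcomes — {0/0 0/1 2/1}
claimed∖TSO = {2/0}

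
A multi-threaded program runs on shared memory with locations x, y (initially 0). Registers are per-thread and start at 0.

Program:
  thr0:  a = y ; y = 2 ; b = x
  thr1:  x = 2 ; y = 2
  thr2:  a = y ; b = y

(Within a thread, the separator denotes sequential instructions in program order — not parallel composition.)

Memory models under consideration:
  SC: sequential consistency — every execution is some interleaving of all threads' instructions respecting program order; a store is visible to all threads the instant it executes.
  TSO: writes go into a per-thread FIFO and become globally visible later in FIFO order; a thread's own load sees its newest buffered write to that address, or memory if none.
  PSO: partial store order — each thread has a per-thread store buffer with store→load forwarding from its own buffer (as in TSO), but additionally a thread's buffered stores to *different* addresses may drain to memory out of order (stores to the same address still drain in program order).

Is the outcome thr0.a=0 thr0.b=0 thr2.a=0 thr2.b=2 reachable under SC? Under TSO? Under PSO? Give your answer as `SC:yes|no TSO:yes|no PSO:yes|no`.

SC:yes TSO:yes PSO:yes

outcome vector order: (thr0.a,thr0.b,thr2.a,thr2.b)
SC: 9 outcomes — {(0,0,0,0) (0,0,0,2) (0,0,2,2) (0,2,0,0) (0,2,0,2) (0,2,2,2) (2,2,0,0) (2,2,0,2) (2,2,2,2)}
TSO: 9 outcomes — {(0,0,0,0) (0,0,0,2) (0,0,2,2) (0,2,0,0) (0,2,0,2) (0,2,2,2) (2,2,0,0) (2,2,0,2) (2,2,2,2)}
PSO: 12 outcomes — {(0,0,0,0) (0,0,0,2) (0,0,2,2) (0,2,0,0) (0,2,0,2) (0,2,2,2) (2,0,0,0) (2,0,0,2) (2,0,2,2) (2,2,0,0) (2,2,0,2) (2,2,2,2)}
target (0,0,0,2) ∈ {SC,TSO,PSO}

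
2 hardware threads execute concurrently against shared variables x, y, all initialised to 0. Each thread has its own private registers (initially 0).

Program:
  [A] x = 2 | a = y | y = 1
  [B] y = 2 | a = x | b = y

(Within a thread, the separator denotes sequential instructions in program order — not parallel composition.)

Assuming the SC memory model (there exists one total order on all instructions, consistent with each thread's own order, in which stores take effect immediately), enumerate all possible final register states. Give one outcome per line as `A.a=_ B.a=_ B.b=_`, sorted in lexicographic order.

A.a=0 B.a=2 B.b=1
A.a=0 B.a=2 B.b=2
A.a=2 B.a=0 B.b=1
A.a=2 B.a=0 B.b=2
A.a=2 B.a=2 B.b=1
A.a=2 B.a=2 B.b=2

outcome vector order: (A.a,B.a,B.b)
|SC outcomes| = 6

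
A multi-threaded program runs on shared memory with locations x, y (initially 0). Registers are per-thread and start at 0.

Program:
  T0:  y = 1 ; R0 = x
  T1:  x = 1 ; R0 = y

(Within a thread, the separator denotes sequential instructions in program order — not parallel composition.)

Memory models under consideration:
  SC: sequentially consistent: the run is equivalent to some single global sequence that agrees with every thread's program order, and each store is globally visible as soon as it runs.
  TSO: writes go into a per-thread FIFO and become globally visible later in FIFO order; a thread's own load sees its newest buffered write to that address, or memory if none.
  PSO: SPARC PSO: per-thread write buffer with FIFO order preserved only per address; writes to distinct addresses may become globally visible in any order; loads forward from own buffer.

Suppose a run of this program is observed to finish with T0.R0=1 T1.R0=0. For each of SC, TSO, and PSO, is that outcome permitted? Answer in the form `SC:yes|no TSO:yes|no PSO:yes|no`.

outcome vector order: (T0.R0,T1.R0)
SC: 3 outcomes — {<0 1>; <1 0>; <1 1>}
TSO: 4 outcomes — {<0 0>; <0 1>; <1 0>; <1 1>}
PSO: 4 outcomes — {<0 0>; <0 1>; <1 0>; <1 1>}
target <1 0> ∈ {SC,TSO,PSO}

SC:yes TSO:yes PSO:yes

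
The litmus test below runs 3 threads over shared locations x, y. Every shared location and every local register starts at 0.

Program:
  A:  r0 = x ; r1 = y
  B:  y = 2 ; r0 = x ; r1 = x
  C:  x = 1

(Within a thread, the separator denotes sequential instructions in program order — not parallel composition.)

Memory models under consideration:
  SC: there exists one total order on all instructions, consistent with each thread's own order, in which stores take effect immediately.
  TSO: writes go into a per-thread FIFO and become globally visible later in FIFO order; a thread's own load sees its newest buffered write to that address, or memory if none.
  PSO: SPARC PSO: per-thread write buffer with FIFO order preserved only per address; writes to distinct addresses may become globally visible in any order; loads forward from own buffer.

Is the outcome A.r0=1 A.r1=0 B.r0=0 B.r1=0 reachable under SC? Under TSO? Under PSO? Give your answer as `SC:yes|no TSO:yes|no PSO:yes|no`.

outcome vector order: (A.r0,A.r1,B.r0,B.r1)
SC: 10 outcomes — {0000 0001 0011 0200 0201 0211 1011 1200 1201 1211}
TSO: 12 outcomes — {0000 0001 0011 0200 0201 0211 1000 1001 1011 1200 1201 1211}
PSO: 12 outcomes — {0000 0001 0011 0200 0201 0211 1000 1001 1011 1200 1201 1211}
target 1000 ∈ {TSO,PSO}

SC:no TSO:yes PSO:yes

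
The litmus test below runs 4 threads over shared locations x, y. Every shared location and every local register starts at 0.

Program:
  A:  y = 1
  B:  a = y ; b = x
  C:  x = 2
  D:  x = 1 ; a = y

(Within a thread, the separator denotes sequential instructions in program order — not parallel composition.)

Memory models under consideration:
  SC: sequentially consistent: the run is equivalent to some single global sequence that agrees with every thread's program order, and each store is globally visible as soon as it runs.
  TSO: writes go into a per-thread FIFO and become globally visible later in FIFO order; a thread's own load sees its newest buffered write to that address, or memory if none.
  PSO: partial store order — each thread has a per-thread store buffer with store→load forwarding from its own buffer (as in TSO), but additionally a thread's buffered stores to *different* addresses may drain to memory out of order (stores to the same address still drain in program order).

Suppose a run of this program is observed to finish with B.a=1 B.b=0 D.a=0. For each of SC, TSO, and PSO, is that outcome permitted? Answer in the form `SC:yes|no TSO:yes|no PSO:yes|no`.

outcome vector order: (B.a,B.b,D.a)
under SC → <0 0 0>; <0 0 1>; <0 1 0>; <0 1 1>; <0 2 0>; <0 2 1>; <1 0 1>; <1 1 0>; <1 1 1>; <1 2 0>; <1 2 1>
under TSO → <0 0 0>; <0 0 1>; <0 1 0>; <0 1 1>; <0 2 0>; <0 2 1>; <1 0 0>; <1 0 1>; <1 1 0>; <1 1 1>; <1 2 0>; <1 2 1>
under PSO → <0 0 0>; <0 0 1>; <0 1 0>; <0 1 1>; <0 2 0>; <0 2 1>; <1 0 0>; <1 0 1>; <1 1 0>; <1 1 1>; <1 2 0>; <1 2 1>
target <1 0 0> ∈ {TSO,PSO}

SC:no TSO:yes PSO:yes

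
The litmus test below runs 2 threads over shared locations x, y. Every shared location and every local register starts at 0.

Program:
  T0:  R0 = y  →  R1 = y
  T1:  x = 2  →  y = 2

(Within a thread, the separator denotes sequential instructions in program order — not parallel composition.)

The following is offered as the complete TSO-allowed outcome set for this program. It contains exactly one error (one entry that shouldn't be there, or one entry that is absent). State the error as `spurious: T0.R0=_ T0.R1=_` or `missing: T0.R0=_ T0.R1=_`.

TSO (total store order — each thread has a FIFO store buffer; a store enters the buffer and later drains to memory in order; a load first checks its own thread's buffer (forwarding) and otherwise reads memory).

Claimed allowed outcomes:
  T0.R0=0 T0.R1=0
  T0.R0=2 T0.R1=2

outcome vector order: (T0.R0,T0.R1)
[TSO] allowed = {0/0; 0/2; 2/2}
TSO∖claimed = {0/2}

missing: T0.R0=0 T0.R1=2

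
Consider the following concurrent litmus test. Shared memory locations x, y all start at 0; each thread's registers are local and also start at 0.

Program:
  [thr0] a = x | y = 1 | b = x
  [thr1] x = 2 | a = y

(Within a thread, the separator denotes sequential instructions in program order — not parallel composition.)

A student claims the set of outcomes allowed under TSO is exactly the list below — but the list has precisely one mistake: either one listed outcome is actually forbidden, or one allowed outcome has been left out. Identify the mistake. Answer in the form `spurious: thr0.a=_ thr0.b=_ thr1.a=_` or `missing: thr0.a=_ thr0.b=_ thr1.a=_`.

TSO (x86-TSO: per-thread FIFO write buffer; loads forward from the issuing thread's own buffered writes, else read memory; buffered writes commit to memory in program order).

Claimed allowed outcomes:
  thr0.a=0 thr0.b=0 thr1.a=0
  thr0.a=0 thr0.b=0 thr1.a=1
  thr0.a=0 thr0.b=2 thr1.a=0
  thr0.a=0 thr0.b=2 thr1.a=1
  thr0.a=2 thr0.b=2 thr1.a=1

missing: thr0.a=2 thr0.b=2 thr1.a=0

outcome vector order: (thr0.a,thr0.b,thr1.a)
[TSO] allowed = {000, 001, 020, 021, 220, 221}
TSO∖claimed = {220}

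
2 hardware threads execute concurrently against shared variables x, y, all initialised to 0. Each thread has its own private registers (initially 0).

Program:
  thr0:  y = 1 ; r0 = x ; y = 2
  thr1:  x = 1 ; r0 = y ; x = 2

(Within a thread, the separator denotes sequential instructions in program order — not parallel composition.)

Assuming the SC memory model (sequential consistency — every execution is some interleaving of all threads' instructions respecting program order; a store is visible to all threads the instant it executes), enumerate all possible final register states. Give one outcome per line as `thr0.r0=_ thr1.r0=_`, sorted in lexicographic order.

thr0.r0=0 thr1.r0=1
thr0.r0=0 thr1.r0=2
thr0.r0=1 thr1.r0=0
thr0.r0=1 thr1.r0=1
thr0.r0=1 thr1.r0=2
thr0.r0=2 thr1.r0=0
thr0.r0=2 thr1.r0=1

outcome vector order: (thr0.r0,thr1.r0)
|SC outcomes| = 7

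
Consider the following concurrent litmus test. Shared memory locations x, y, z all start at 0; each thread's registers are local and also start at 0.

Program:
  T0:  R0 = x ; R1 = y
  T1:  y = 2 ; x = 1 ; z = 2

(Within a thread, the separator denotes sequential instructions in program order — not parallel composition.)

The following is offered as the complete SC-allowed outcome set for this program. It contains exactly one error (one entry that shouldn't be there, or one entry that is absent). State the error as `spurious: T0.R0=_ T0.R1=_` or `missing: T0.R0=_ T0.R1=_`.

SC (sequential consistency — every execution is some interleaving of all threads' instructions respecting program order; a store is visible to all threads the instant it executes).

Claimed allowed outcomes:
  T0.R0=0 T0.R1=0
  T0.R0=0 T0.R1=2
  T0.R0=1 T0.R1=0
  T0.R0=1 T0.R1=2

spurious: T0.R0=1 T0.R1=0

outcome vector order: (T0.R0,T0.R1)
SC: 3 outcomes — {0/0; 0/2; 1/2}
claimed∖SC = {1/0}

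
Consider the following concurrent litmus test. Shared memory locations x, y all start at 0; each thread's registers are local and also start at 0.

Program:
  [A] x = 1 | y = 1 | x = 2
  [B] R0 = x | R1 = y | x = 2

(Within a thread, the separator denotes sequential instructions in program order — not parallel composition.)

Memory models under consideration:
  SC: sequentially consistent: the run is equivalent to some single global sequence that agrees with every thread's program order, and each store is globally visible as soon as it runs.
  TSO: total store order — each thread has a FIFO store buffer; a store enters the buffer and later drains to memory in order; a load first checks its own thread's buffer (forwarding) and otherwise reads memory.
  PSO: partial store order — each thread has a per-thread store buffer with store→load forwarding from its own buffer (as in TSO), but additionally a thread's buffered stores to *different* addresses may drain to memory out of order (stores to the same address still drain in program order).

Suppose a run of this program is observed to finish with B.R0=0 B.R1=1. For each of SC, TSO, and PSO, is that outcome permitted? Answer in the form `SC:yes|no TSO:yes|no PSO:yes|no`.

SC:yes TSO:yes PSO:yes

outcome vector order: (B.R0,B.R1)
[SC] allowed = {<0 0> <0 1> <1 0> <1 1> <2 1>}
[TSO] allowed = {<0 0> <0 1> <1 0> <1 1> <2 1>}
[PSO] allowed = {<0 0> <0 1> <1 0> <1 1> <2 0> <2 1>}
target <0 1> ∈ {SC,TSO,PSO}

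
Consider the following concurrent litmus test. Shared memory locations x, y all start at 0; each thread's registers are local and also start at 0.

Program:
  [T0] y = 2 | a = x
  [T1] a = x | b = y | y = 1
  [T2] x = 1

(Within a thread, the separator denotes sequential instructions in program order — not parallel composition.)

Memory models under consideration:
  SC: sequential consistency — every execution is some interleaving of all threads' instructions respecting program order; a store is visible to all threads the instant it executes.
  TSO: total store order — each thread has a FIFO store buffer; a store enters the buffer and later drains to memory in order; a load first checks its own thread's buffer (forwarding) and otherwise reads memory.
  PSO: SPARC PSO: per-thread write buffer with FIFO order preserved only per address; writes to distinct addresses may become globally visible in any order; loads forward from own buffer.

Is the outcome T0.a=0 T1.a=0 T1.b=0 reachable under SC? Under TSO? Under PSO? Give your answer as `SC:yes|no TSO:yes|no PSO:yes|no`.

outcome vector order: (T0.a,T1.a,T1.b)
[SC] allowed = {<0 0 0> <0 0 2> <0 1 2> <1 0 0> <1 0 2> <1 1 0> <1 1 2>}
[TSO] allowed = {<0 0 0> <0 0 2> <0 1 0> <0 1 2> <1 0 0> <1 0 2> <1 1 0> <1 1 2>}
[PSO] allowed = {<0 0 0> <0 0 2> <0 1 0> <0 1 2> <1 0 0> <1 0 2> <1 1 0> <1 1 2>}
target <0 0 0> ∈ {SC,TSO,PSO}

SC:yes TSO:yes PSO:yes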